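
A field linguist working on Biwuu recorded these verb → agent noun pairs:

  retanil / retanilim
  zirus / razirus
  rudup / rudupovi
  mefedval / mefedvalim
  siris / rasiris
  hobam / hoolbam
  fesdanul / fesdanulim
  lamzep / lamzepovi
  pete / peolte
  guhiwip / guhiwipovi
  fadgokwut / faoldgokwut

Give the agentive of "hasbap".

siris and guhiwip both have last vowel 'i' yet inflect differently (rasiris, guhiwipovi), so the last vowel is not what conditions the rule; the final letter is.
"hasbap" ends in -p. The stems ending in -p (guhiwip → guhiwipovi, lamzep → lamzepovi, rudup → rudupovi) add -ovi.
The other patterns: stems ending in -s add the prefix ra-; stems ending in -l add -im; stems ending in -e, -m or -t insert -ol- after the first vowel.
So hasbap → hasbapovi.

hasbapovi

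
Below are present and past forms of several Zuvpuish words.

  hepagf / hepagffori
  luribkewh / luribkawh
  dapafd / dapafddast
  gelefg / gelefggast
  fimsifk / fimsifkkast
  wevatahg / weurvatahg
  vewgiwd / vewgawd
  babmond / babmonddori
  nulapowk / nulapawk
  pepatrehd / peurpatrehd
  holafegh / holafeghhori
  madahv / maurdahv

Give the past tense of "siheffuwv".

siheffawv

"siheffuwv" has second-to-last letter 'w'. The stems whose second-to-last letter is 'w' (vewgiwd → vewgawd, luribkewh → luribkawh, nulapowk → nulapawk) change the last vowel to 'a'.
The other patterns: stems whose second-to-last letter is 'h' insert -ur- after the first vowel; stems whose second-to-last letter is 'f' double the final consonant and add -ast; stems whose second-to-last letter is 'g' or 'n' double the final consonant and add -ori.
So siheffuwv → siheffawv.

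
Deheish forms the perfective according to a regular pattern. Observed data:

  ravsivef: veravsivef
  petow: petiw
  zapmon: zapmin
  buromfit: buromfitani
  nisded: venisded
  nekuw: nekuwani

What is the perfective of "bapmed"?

"bapmed" has last vowel 'e'. The stems whose last vowel is 'e' (ravsivef → veravsivef, nisded → venisded) add the prefix ve-.
The other patterns: stems whose last vowel is 'o' change the last vowel to 'i'; stems whose last vowel is 'i' or 'u' add -ani.
So bapmed → vebapmed.

vebapmed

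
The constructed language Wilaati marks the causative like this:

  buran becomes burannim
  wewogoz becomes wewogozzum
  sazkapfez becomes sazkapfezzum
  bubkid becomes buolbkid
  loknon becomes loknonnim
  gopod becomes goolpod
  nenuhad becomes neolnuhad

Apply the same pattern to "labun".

buran and nenuhad both have last vowel 'a' yet inflect differently (burannim, neolnuhad), so the last vowel is not what conditions the rule; the final letter is.
"labun" ends in -n. The stems ending in -n (buran → burannim, loknon → loknonnim) double the final consonant and add -im.
So labun → labunnim.

labunnim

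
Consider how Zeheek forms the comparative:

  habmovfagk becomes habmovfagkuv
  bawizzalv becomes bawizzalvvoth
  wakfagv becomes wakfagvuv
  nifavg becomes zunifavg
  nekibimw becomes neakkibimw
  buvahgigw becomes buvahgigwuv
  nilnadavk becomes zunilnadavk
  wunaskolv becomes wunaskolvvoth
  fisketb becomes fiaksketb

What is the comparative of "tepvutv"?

teakpvutv

"tepvutv" has second-to-last letter 't'. The one such stem in the data (fisketb → fiaksketb) inserts -ak- after the first vowel (as does nekibimw), so the same rule applies.
So tepvutv → teakpvutv.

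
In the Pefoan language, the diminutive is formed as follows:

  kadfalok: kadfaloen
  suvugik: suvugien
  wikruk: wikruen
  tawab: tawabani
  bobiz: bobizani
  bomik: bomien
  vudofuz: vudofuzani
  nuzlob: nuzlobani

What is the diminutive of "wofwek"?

bomik and bobiz both have last vowel 'i' yet inflect differently (bomien, bobizani), so the last vowel is not what conditions the rule; the final letter is.
"wofwek" ends in -k. The stems ending in -k (kadfalok → kadfaloen, bomik → bomien, wikruk → wikruen) drop the final letter and add -en.
So wofwek → wofween.

wofween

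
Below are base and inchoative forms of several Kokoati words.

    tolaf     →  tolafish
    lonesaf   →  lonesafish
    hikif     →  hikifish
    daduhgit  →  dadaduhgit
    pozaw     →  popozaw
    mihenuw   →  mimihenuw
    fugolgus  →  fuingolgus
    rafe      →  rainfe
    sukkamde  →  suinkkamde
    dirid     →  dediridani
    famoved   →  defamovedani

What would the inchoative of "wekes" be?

weinkes

"wekes" ends in -s. The one such stem in the data (fugolgus → fuingolgus) inserts -in- after the first vowel (as do rafe, sukkamde), so the same rule applies.
So wekes → weinkes.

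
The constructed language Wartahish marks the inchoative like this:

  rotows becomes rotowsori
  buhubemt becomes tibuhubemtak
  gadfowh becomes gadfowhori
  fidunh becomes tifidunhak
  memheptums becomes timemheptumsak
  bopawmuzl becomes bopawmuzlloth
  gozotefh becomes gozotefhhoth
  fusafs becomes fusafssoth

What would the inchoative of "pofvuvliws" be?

pofvuvliwsori

fidunh and gadfowh both end in -h yet inflect differently (tifidunhak, gadfowhori), so the final letter is not what conditions the rule; the second-to-last letter is.
"pofvuvliws" has second-to-last letter 'w'. The stems whose second-to-last letter is 'w' (gadfowh → gadfowhori, rotows → rotowsori) add -ori.
The other patterns: stems whose second-to-last letter is 'm' or 'n' add ti- … -ak around the stem; stems whose second-to-last letter is 'f' or 'z' double the final consonant and add -oth.
So pofvuvliws → pofvuvliwsori.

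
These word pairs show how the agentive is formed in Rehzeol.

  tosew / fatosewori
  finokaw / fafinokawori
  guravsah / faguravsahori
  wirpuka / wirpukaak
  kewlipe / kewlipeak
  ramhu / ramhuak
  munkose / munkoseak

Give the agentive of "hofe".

"hofe" ends in a vowel. The stems ending in a vowel (wirpuka → wirpukaak, kewlipe → kewlipeak, ramhu → ramhuak) add -ak.
The other pattern: stems ending in a consonant add fa- … -ori around the stem.
So hofe → hofeak.

hofeak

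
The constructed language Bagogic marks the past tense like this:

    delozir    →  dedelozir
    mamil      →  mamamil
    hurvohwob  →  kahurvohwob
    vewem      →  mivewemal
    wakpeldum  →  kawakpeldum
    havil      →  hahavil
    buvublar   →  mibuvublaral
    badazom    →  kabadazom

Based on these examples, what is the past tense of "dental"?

midentalal

vewem and wakpeldum both end in -m yet inflect differently (mivewemal, kawakpeldum), so the final letter is not what conditions the rule; the last vowel is.
"dental" has last vowel 'a'. The one such stem in the data (buvublar → mibuvublaral) adds mi- … -al around the stem, so the same rule applies.
The other patterns: stems whose last vowel is 'o' or 'u' add the prefix ka-; stems whose last vowel is 'i' repeat the first consonant+vowel as a prefix.
So dental → midentalal.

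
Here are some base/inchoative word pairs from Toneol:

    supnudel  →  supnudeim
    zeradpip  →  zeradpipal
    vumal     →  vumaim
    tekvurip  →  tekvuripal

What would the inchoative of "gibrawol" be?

"gibrawol" ends in -l. The stems ending in -l (supnudel → supnudeim, vumal → vumaim) drop the final letter and add -im.
So gibrawol → gibrawoim.

gibrawoim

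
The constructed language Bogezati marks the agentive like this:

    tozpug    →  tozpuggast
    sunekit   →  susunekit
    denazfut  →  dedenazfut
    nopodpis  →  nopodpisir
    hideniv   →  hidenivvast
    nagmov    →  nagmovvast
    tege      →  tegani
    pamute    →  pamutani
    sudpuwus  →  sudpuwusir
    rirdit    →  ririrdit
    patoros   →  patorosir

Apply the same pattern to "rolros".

nopodpis and rirdit both have last vowel 'i' yet inflect differently (nopodpisir, ririrdit), so the last vowel is not what conditions the rule; the final letter is.
"rolros" ends in -s. The stems ending in -s (patoros → patorosir, nopodpis → nopodpisir, sudpuwus → sudpuwusir) add -ir.
The other patterns: stems ending in -t repeat the first consonant+vowel as a prefix; stems ending in -e drop the final letter and add -ani; stems ending in -g or -v double the final consonant and add -ast.
So rolros → rolrosir.

rolrosir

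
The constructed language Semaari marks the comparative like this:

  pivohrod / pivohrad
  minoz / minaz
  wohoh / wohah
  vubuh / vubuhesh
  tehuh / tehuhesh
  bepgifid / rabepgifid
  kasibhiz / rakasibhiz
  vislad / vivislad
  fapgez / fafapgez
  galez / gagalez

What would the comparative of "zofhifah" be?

wohoh and vubuh both end in -h yet inflect differently (wohah, vubuhesh), so the final letter is not what conditions the rule; the last vowel is.
"zofhifah" has last vowel 'a'. The one such stem in the data (vislad → vivislad) repeats the first consonant+vowel as a prefix (as do fapgez, galez), so the same rule applies.
So zofhifah → zozofhifah.

zozofhifah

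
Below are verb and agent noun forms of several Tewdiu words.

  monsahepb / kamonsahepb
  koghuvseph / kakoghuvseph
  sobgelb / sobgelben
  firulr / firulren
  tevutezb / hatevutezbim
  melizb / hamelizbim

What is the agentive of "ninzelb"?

monsahepb and sobgelb both end in -b yet inflect differently (kamonsahepb, sobgelben), so the final letter is not what conditions the rule; the second-to-last letter is.
"ninzelb" has second-to-last letter 'l'. The stems whose second-to-last letter is 'l' (sobgelb → sobgelben, firulr → firulren) add -en.
The other patterns: stems whose second-to-last letter is 'p' add the prefix ka-; stems whose second-to-last letter is 'z' add ha- … -im around the stem.
So ninzelb → ninzelben.

ninzelben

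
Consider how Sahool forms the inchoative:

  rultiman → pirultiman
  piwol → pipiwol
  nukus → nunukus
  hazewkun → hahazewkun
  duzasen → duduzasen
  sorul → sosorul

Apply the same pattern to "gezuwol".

pigezuwol

duzasen and rultiman both end in -n yet inflect differently (duduzasen, pirultiman), so the final letter is not what conditions the rule; the last vowel is.
"gezuwol" has last vowel 'o'. The one such stem in the data (piwol → pipiwol) adds the prefix pi-, so the same rule applies.
So gezuwol → pigezuwol.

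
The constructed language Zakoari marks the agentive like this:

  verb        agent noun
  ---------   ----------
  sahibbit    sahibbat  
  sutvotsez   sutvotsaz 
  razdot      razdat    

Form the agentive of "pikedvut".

pikedvat

Every pair shown (sahibbit → sahibbat, sutvotsez → sutvotsaz, razdot → razdat) follows the same rule: change the last vowel to 'a'.
So pikedvut → pikedvat.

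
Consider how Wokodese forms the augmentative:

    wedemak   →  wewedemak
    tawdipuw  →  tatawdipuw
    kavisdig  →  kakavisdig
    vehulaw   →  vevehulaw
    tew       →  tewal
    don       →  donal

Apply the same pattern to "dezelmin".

dedezelmin

"dezelmin" has 3 vowels. The stems with 3 vowels (wedemak → wewedemak, tawdipuw → tatawdipuw, kavisdig → kakavisdig) repeat the first consonant+vowel as a prefix.
The other pattern: stems with 1 vowel add -al.
So dezelmin → dedezelmin.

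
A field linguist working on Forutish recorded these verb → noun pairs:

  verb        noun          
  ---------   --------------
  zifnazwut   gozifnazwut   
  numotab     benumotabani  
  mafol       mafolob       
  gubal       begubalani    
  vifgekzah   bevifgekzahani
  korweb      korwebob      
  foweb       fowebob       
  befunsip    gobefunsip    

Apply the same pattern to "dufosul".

"dufosul" has last vowel 'u'. The one such stem in the data (zifnazwut → gozifnazwut) adds the prefix go-, so the same rule applies.
So dufosul → godufosul.

godufosul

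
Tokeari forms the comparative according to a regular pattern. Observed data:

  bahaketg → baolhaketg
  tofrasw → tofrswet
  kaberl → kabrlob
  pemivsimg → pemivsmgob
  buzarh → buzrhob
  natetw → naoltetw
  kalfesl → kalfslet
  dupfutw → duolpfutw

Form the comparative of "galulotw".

gaollulotw

"galulotw" has second-to-last letter 't'. The stems whose second-to-last letter is 't' (bahaketg → baolhaketg, dupfutw → duolpfutw, natetw → naoltetw) insert -ol- after the first vowel.
The other patterns: stems whose second-to-last letter is 's' delete the last vowel and add -et; stems whose second-to-last letter is 'm' or 'r' delete the last vowel and add -ob.
So galulotw → gaollulotw.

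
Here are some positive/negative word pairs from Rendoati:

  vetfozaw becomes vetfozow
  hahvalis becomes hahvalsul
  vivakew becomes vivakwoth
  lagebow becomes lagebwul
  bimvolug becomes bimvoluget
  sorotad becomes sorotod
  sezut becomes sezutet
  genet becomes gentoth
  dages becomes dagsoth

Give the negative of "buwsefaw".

buwsefow

dages and hahvalis both end in -s yet inflect differently (dagsoth, hahvalsul), so the final letter is not what conditions the rule; the last vowel is.
"buwsefaw" has last vowel 'a'. The stems whose last vowel is 'a' (sorotad → sorotod, vetfozaw → vetfozow) change the last vowel to 'o'.
So buwsefaw → buwsefow.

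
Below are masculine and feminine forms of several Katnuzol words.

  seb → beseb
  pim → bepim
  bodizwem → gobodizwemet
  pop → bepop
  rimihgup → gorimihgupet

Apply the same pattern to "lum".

pim and bodizwem both end in -m yet inflect differently (bepim, gobodizwemet), so the final letter is not what conditions the rule; the number of vowels is.
"lum" has 1 vowel. The stems with 1 vowel (seb → beseb, pop → bepop, pim → bepim) add the prefix be-.
The other pattern: stems with 3 vowels add go- … -et around the stem.
So lum → belum.

belum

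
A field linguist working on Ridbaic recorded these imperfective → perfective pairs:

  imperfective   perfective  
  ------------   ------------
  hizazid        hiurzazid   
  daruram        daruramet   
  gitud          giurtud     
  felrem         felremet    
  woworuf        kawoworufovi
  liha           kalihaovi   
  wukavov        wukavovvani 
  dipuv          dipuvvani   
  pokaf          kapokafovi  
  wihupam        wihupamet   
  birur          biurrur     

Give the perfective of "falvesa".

kafalvesaovi

dipuv and woworuf both have last vowel 'u' yet inflect differently (dipuvvani, kawoworufovi), so the last vowel is not what conditions the rule; the final letter is.
"falvesa" ends in -a. The one such stem in the data (liha → kalihaovi) adds ka- … -ovi around the stem, so the same rule applies.
So falvesa → kafalvesaovi.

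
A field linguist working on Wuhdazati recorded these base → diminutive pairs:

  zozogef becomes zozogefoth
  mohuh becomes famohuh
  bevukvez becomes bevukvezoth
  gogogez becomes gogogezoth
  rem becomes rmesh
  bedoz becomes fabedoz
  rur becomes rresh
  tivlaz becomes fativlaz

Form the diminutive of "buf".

tivlaz and bevukvez both end in -z yet inflect differently (fativlaz, bevukvezoth), so the final letter is not what conditions the rule; the number of vowels is.
"buf" has 1 vowel. The stems with 1 vowel (rem → rmesh, rur → rresh) delete the last vowel and add -esh.
So buf → bfesh.

bfesh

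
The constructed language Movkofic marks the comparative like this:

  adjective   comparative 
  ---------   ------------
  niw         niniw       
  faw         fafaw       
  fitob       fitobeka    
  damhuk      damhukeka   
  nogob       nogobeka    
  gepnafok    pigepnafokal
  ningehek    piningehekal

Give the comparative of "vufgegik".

damhuk and gepnafok both end in -k yet inflect differently (damhukeka, pigepnafokal), so the final letter is not what conditions the rule; the number of vowels is.
"vufgegik" has 3 vowels. The stems with 3 vowels (gepnafok → pigepnafokal, ningehek → piningehekal) add pi- … -al around the stem.
The other patterns: stems with 1 vowel repeat the first consonant+vowel as a prefix; stems with 2 vowels add -eka.
So vufgegik → pivufgegikal.

pivufgegikal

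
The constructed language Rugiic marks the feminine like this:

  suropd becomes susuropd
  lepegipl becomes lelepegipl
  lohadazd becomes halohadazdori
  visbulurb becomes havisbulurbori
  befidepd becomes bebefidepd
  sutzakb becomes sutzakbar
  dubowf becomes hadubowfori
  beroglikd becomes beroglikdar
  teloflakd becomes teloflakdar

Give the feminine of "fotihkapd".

befidepd and beroglikd both end in -d yet inflect differently (bebefidepd, beroglikdar), so the final letter is not what conditions the rule; the second-to-last letter is.
"fotihkapd" has second-to-last letter 'p'. The stems whose second-to-last letter is 'p' (befidepd → bebefidepd, lepegipl → lelepegipl, suropd → susuropd) repeat the first consonant+vowel as a prefix.
So fotihkapd → fofotihkapd.

fofotihkapd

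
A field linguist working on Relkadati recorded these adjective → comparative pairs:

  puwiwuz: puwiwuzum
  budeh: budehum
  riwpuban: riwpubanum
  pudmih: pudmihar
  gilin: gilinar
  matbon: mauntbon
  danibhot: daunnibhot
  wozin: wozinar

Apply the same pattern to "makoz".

maunkoz

"makoz" has last vowel 'o'. The stems whose last vowel is 'o' (matbon → mauntbon, danibhot → daunnibhot) insert -un- after the first vowel.
So makoz → maunkoz.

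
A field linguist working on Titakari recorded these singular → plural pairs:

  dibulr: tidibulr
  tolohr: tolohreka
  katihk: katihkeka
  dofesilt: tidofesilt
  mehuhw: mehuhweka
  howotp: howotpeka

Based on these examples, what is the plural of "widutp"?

widutpeka

dibulr and tolohr both end in -r yet inflect differently (tidibulr, tolohreka), so the final letter is not what conditions the rule; the second-to-last letter is.
"widutp" has second-to-last letter 't'. The one such stem in the data (howotp → howotpeka) adds -eka, so the same rule applies.
The other pattern: stems whose second-to-last letter is 'l' add the prefix ti-.
So widutp → widutpeka.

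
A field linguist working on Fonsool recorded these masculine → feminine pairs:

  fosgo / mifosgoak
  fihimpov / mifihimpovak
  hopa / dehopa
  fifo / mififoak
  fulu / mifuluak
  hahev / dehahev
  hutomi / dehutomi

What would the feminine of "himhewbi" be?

"himhewbi" begins with h-. The stems beginning with h- (hahev → dehahev, hutomi → dehutomi, hopa → dehopa) add the prefix de-.
The other pattern: stems beginning with f- add mi- … -ak around the stem.
So himhewbi → dehimhewbi.

dehimhewbi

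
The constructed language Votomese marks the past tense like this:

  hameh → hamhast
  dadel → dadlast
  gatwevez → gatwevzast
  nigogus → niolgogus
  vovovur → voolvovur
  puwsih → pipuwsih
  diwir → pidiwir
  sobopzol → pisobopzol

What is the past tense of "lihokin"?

hameh and puwsih both end in -h yet inflect differently (hamhast, pipuwsih), so the final letter is not what conditions the rule; the last vowel is.
"lihokin" has last vowel 'i'. The stems whose last vowel is 'i' (puwsih → pipuwsih, diwir → pidiwir) add the prefix pi-.
So lihokin → pilihokin.

pilihokin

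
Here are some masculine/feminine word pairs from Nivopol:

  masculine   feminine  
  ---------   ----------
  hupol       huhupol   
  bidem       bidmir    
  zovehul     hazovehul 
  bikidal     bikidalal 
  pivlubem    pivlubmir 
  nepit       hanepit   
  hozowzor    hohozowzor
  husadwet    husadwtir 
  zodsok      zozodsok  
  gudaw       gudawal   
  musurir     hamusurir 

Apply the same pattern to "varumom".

"varumom" has last vowel 'o'. The stems whose last vowel is 'o' (hupol → huhupol, zodsok → zozodsok, hozowzor → hohozowzor) repeat the first consonant+vowel as a prefix.
So varumom → vavarumom.

vavarumom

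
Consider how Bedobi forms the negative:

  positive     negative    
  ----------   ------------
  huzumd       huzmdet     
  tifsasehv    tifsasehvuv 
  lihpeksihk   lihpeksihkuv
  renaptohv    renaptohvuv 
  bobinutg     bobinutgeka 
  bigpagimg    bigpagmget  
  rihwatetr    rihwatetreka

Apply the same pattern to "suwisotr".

suwisotreka

bobinutg and bigpagimg both end in -g yet inflect differently (bobinutgeka, bigpagmget), so the final letter is not what conditions the rule; the second-to-last letter is.
"suwisotr" has second-to-last letter 't'. The stems whose second-to-last letter is 't' (rihwatetr → rihwatetreka, bobinutg → bobinutgeka) add -eka.
The other patterns: stems whose second-to-last letter is 'h' add -uv; stems whose second-to-last letter is 'm' delete the last vowel and add -et.
So suwisotr → suwisotreka.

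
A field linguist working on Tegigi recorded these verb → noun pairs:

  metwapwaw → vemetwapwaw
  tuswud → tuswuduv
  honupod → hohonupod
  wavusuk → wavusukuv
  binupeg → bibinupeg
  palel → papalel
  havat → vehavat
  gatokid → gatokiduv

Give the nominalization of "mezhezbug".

mezhezbuguv

honupod and tuswud both end in -d yet inflect differently (hohonupod, tuswuduv), so the final letter is not what conditions the rule; the last vowel is.
"mezhezbug" has last vowel 'u'. The stems whose last vowel is 'u' (tuswud → tuswuduv, wavusuk → wavusukuv) add -uv.
The other patterns: stems whose last vowel is 'a' add the prefix ve-; stems whose last vowel is 'e' or 'o' repeat the first consonant+vowel as a prefix.
So mezhezbug → mezhezbuguv.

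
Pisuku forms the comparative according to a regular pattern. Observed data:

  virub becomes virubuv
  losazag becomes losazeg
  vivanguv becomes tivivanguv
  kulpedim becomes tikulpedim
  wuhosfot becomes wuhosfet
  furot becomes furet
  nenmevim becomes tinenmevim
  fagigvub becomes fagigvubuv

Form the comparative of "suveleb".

"suveleb" ends in -b. The stems ending in -b (fagigvub → fagigvubuv, virub → virubuv) add -uv.
The other patterns: stems ending in -g or -t change the last vowel to 'e'; stems ending in -m or -v add the prefix ti-.
So suveleb → suvelebuv.

suvelebuv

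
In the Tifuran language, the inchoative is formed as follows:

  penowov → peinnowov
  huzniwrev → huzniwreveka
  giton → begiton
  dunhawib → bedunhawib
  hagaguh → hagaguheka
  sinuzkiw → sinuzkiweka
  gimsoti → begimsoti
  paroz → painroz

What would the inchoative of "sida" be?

sidaeka

"sida" begins with s-. The one such stem in the data (sinuzkiw → sinuzkiweka) adds -eka, so the same rule applies.
The other patterns: stems beginning with p- insert -in- after the first vowel; stems beginning with d- or g- add the prefix be-.
So sida → sidaeka.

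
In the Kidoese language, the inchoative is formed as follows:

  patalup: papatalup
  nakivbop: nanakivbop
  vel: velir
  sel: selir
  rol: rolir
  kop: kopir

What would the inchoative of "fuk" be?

patalup and kop both end in -p yet inflect differently (papatalup, kopir), so the final letter is not what conditions the rule; the number of vowels is.
"fuk" has 1 vowel. The stems with 1 vowel (vel → velir, sel → selir, rol → rolir) add -ir.
The other pattern: stems with 3 vowels repeat the first consonant+vowel as a prefix.
So fuk → fukir.

fukir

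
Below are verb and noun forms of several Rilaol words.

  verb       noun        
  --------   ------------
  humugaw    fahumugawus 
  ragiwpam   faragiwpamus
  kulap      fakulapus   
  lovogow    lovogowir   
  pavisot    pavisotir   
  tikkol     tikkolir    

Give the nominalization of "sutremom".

humugaw and lovogow both end in -w yet inflect differently (fahumugawus, lovogowir), so the final letter is not what conditions the rule; the last vowel is.
"sutremom" has last vowel 'o'. The stems whose last vowel is 'o' (lovogow → lovogowir, pavisot → pavisotir, tikkol → tikkolir) add -ir.
So sutremom → sutremomir.

sutremomir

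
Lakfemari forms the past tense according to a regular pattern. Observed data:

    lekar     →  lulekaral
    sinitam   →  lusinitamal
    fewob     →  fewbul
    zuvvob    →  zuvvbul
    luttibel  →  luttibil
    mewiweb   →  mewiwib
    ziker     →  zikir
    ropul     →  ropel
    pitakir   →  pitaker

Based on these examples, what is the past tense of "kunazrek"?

fewob and mewiweb both end in -b yet inflect differently (fewbul, mewiwib), so the final letter is not what conditions the rule; the last vowel is.
"kunazrek" has last vowel 'e'. The stems whose last vowel is 'e' (luttibel → luttibil, mewiweb → mewiwib, ziker → zikir) change the last vowel to 'i'.
The other patterns: stems whose last vowel is 'a' add lu- … -al around the stem; stems whose last vowel is 'o' delete the last vowel and add -ul; stems whose last vowel is 'i' or 'u' change the last vowel to 'e'.
So kunazrek → kunazrik.

kunazrik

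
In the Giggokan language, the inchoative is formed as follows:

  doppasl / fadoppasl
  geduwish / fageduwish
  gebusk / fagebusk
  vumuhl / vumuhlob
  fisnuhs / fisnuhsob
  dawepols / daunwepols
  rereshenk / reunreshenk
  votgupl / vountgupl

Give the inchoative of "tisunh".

doppasl and vumuhl both end in -l yet inflect differently (fadoppasl, vumuhlob), so the final letter is not what conditions the rule; the second-to-last letter is.
"tisunh" has second-to-last letter 'n'. The one such stem in the data (rereshenk → reunreshenk) inserts -un- after the first vowel (as do dawepols, votgupl), so the same rule applies.
So tisunh → tiunsunh.

tiunsunh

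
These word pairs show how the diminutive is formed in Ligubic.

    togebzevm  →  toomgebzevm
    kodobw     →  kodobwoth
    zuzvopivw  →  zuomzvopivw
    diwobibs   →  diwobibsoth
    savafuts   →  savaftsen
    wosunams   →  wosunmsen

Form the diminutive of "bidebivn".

biomdebivn

kodobw and zuzvopivw both end in -w yet inflect differently (kodobwoth, zuomzvopivw), so the final letter is not what conditions the rule; the second-to-last letter is.
"bidebivn" has second-to-last letter 'v'. The stems whose second-to-last letter is 'v' (togebzevm → toomgebzevm, zuzvopivw → zuomzvopivw) insert -om- after the first vowel.
The other patterns: stems whose second-to-last letter is 'b' add -oth; stems whose second-to-last letter is 'm' or 't' delete the last vowel and add -en.
So bidebivn → biomdebivn.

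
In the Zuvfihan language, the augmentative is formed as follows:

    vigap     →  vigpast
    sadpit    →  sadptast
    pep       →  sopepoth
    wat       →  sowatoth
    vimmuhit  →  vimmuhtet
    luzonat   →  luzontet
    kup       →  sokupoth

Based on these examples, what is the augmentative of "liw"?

pep and vigap both end in -p yet inflect differently (sopepoth, vigpast), so the final letter is not what conditions the rule; the number of vowels is.
"liw" has 1 vowel. The stems with 1 vowel (pep → sopepoth, wat → sowatoth, kup → sokupoth) add so- … -oth around the stem.
So liw → soliwoth.

soliwoth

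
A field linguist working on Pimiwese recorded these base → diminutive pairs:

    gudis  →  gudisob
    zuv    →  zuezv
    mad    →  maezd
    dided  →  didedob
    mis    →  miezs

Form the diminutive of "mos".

moezs

mis and gudis both end in -s yet inflect differently (miezs, gudisob), so the final letter is not what conditions the rule; the number of vowels is.
"mos" has 1 vowel. The stems with 1 vowel (mad → maezd, mis → miezs, zuv → zuezv) insert -ez- after the first vowel.
The other pattern: stems with 2 vowels add -ob.
So mos → moezs.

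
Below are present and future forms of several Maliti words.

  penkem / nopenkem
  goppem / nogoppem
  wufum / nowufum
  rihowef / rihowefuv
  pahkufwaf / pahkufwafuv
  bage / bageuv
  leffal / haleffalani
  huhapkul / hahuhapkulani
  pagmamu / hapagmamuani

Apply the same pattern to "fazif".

penkem and rihowef both have last vowel 'e' yet inflect differently (nopenkem, rihowefuv), so the last vowel is not what conditions the rule; the final letter is.
"fazif" ends in -f. The stems ending in -f (rihowef → rihowefuv, pahkufwaf → pahkufwafuv) add -uv.
The other patterns: stems ending in -m add the prefix no-; stems ending in -l or -u add ha- … -ani around the stem.
So fazif → fazifuv.

fazifuv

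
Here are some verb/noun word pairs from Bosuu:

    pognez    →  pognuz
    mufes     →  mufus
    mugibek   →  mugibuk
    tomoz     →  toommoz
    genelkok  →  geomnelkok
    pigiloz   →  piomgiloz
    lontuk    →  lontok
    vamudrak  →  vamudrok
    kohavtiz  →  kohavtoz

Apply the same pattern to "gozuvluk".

pognez and tomoz both end in -z yet inflect differently (pognuz, toommoz), so the final letter is not what conditions the rule; the last vowel is.
"gozuvluk" has last vowel 'u'. The one such stem in the data (lontuk → lontok) changes the last vowel to 'o' (as do vamudrak, kohavtiz), so the same rule applies.
The other patterns: stems whose last vowel is 'e' change the last vowel to 'u'; stems whose last vowel is 'o' insert -om- after the first vowel.
So gozuvluk → gozuvlok.

gozuvlok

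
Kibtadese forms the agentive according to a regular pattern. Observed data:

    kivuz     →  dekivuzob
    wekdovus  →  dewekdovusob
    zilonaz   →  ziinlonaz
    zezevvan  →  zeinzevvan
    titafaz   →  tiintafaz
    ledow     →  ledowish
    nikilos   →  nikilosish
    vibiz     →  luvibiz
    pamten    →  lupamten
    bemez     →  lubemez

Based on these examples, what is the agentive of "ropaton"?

kivuz and zilonaz both end in -z yet inflect differently (dekivuzob, ziinlonaz), so the final letter is not what conditions the rule; the last vowel is.
"ropaton" has last vowel 'o'. The stems whose last vowel is 'o' (ledow → ledowish, nikilos → nikilosish) add -ish.
The other patterns: stems whose last vowel is 'u' add de- … -ob around the stem; stems whose last vowel is 'a' insert -in- after the first vowel; stems whose last vowel is 'e' or 'i' add the prefix lu-.
So ropaton → ropatonish.

ropatonish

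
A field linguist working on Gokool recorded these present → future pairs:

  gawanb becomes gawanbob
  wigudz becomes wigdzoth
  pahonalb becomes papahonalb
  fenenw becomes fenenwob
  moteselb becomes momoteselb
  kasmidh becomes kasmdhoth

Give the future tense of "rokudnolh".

rorokudnolh

"rokudnolh" has second-to-last letter 'l'. The stems whose second-to-last letter is 'l' (pahonalb → papahonalb, moteselb → momoteselb) repeat the first consonant+vowel as a prefix.
So rokudnolh → rorokudnolh.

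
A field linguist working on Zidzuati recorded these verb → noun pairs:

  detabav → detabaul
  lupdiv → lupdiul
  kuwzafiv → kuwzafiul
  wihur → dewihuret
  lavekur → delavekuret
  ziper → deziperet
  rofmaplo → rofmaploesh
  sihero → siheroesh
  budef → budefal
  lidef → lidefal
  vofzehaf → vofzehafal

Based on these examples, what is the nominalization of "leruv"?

ziper and budef both have last vowel 'e' yet inflect differently (deziperet, budefal), so the last vowel is not what conditions the rule; the final letter is.
"leruv" ends in -v. The stems ending in -v (detabav → detabaul, lupdiv → lupdiul, kuwzafiv → kuwzafiul) drop the final letter and add -ul.
So leruv → leruul.

leruul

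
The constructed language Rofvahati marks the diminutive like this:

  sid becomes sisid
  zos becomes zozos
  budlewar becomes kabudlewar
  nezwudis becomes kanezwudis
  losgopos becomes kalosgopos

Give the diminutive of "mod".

zos and losgopos both end in -s yet inflect differently (zozos, kalosgopos), so the final letter is not what conditions the rule; the number of vowels is.
"mod" has 1 vowel. The stems with 1 vowel (zos → zozos, sid → sisid) repeat the first consonant+vowel as a prefix.
The other pattern: stems with 3 vowels add the prefix ka-.
So mod → momod.

momod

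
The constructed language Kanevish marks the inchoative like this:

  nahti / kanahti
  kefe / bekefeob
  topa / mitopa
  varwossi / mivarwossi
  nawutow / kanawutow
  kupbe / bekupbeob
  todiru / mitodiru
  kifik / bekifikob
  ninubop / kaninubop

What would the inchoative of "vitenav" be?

varwossi and nahti both end in -i yet inflect differently (mivarwossi, kanahti), so the final letter is not what conditions the rule; the first letter is.
"vitenav" begins with v-. The one such stem in the data (varwossi → mivarwossi) adds the prefix mi-, so the same rule applies.
The other patterns: stems beginning with n- add the prefix ka-; stems beginning with k- add be- … -ob around the stem.
So vitenav → mivitenav.

mivitenav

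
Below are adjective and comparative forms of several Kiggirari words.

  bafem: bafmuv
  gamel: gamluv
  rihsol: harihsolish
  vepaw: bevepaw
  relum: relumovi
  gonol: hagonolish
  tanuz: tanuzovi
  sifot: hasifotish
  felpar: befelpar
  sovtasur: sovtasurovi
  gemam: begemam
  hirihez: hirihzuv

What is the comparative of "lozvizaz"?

bafem and gemam both end in -m yet inflect differently (bafmuv, begemam), so the final letter is not what conditions the rule; the last vowel is.
"lozvizaz" has last vowel 'a'. The stems whose last vowel is 'a' (vepaw → bevepaw, gemam → begemam, felpar → befelpar) add the prefix be-.
The other patterns: stems whose last vowel is 'e' delete the last vowel and add -uv; stems whose last vowel is 'o' add ha- … -ish around the stem; stems whose last vowel is 'u' add -ovi.
So lozvizaz → belozvizaz.

belozvizaz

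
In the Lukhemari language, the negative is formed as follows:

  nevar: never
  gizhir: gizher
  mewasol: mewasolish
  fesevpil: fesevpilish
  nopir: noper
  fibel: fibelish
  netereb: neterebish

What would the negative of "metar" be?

meter

"metar" ends in -r. The stems ending in -r (nopir → noper, nevar → never, gizhir → gizher) change the last vowel to 'e'.
The other pattern: stems ending in -b or -l add -ish.
So metar → meter.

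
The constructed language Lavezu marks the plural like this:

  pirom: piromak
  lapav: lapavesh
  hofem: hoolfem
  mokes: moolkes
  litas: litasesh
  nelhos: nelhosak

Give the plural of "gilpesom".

mokes and litas both end in -s yet inflect differently (moolkes, litasesh), so the final letter is not what conditions the rule; the last vowel is.
"gilpesom" has last vowel 'o'. The stems whose last vowel is 'o' (pirom → piromak, nelhos → nelhosak) add -ak.
The other patterns: stems whose last vowel is 'e' insert -ol- after the first vowel; stems whose last vowel is 'a' add -esh.
So gilpesom → gilpesomak.

gilpesomak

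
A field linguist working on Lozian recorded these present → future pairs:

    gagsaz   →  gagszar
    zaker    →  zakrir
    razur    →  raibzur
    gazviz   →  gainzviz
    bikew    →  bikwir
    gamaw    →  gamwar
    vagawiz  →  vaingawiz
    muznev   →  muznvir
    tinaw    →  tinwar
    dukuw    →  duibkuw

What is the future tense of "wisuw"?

wiibsuw

"wisuw" has last vowel 'u'. The stems whose last vowel is 'u' (razur → raibzur, dukuw → duibkuw) insert -ib- after the first vowel.
The other patterns: stems whose last vowel is 'a' delete the last vowel and add -ar; stems whose last vowel is 'i' insert -in- after the first vowel; stems whose last vowel is 'e' delete the last vowel and add -ir.
So wisuw → wiibsuw.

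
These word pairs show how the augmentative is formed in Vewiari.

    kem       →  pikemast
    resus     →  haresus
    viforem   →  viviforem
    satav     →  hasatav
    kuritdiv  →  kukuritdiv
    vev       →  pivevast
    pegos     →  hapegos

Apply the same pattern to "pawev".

hapawev

vev and satav both end in -v yet inflect differently (pivevast, hasatav), so the final letter is not what conditions the rule; the number of vowels is.
"pawev" has 2 vowels. The stems with 2 vowels (pegos → hapegos, resus → haresus, satav → hasatav) add the prefix ha-.
The other patterns: stems with 1 vowel add pi- … -ast around the stem; stems with 3 vowels repeat the first consonant+vowel as a prefix.
So pawev → hapawev.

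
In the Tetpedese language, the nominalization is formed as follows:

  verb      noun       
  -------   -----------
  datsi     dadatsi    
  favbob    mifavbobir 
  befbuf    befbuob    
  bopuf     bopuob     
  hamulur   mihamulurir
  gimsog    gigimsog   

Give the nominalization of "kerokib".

gimsog and favbob both have last vowel 'o' yet inflect differently (gigimsog, mifavbobir), so the last vowel is not what conditions the rule; the final letter is.
"kerokib" ends in -b. The one such stem in the data (favbob → mifavbobir) adds mi- … -ir around the stem, so the same rule applies.
So kerokib → mikerokibir.

mikerokibir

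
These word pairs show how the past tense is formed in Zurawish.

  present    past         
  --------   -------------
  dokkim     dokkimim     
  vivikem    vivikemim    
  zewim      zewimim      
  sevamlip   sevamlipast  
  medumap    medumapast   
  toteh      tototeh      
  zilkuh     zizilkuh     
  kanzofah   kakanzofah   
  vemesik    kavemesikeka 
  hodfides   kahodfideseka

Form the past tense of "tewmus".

katewmuseka

dokkim and sevamlip both have last vowel 'i' yet inflect differently (dokkimim, sevamlipast), so the last vowel is not what conditions the rule; the final letter is.
"tewmus" ends in -s. The one such stem in the data (hodfides → kahodfideseka) adds ka- … -eka around the stem, so the same rule applies.
So tewmus → katewmuseka.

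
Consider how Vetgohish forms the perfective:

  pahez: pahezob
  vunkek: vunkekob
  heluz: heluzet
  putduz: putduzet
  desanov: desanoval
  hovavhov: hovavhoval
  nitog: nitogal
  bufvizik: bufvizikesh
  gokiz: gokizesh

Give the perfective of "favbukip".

"favbukip" has last vowel 'i'. The stems whose last vowel is 'i' (bufvizik → bufvizikesh, gokiz → gokizesh) add -esh.
The other patterns: stems whose last vowel is 'e' add -ob; stems whose last vowel is 'u' add -et; stems whose last vowel is 'o' add -al.
So favbukip → favbukipesh.

favbukipesh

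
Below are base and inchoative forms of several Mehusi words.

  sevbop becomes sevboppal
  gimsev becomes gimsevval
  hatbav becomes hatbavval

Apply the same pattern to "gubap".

gubappal

Every pair shown (sevbop → sevboppal, gimsev → gimsevval, hatbav → hatbavval) follows the same rule: double the final consonant and add -al.
So gubap → gubappal.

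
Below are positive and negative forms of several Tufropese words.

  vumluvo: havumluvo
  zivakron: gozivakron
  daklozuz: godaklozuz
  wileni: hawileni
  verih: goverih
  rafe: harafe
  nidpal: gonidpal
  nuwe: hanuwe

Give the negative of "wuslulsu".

hawuslulsu

"wuslulsu" ends in a vowel. The stems ending in a vowel (rafe → harafe, wileni → hawileni, nuwe → hanuwe) add the prefix ha-.
The other pattern: stems ending in a consonant add the prefix go-.
So wuslulsu → hawuslulsu.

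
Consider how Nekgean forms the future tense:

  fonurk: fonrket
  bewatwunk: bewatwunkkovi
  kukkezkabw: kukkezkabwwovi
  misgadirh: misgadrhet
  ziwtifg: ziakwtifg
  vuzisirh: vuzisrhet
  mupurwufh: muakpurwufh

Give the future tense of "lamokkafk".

bewatwunk and fonurk both end in -k yet inflect differently (bewatwunkkovi, fonrket), so the final letter is not what conditions the rule; the second-to-last letter is.
"lamokkafk" has second-to-last letter 'f'. The stems whose second-to-last letter is 'f' (mupurwufh → muakpurwufh, ziwtifg → ziakwtifg) insert -ak- after the first vowel.
The other patterns: stems whose second-to-last letter is 'b' or 'n' double the final consonant and add -ovi; stems whose second-to-last letter is 'r' delete the last vowel and add -et.
So lamokkafk → laakmokkafk.

laakmokkafk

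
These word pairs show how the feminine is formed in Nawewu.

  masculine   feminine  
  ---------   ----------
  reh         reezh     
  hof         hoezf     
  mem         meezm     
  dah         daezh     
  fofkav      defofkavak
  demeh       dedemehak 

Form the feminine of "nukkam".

reh and demeh both end in -h yet inflect differently (reezh, dedemehak), so the final letter is not what conditions the rule; the number of vowels is.
"nukkam" has 2 vowels. The stems with 2 vowels (fofkav → defofkavak, demeh → dedemehak) add de- … -ak around the stem.
The other pattern: stems with 1 vowel insert -ez- after the first vowel.
So nukkam → denukkamak.

denukkamak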